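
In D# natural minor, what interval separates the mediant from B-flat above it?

The mediant of D# natural minor is F#.
F# up to Bb: letters F→B make it a fourth; 4 semitones makes it diminished.

diminished fourth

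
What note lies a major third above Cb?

Eb

C up a major third is E, so the target letter is E.
From Cb, a major third is 4 semitones up: Eb.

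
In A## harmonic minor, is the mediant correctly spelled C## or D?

C##

Each scale degree takes a distinct letter name. Degree 3 of a scale on A must use the letter C.
C## and D are enharmonically the same pitch, but only C## uses the letter C, so it is the correct spelling here.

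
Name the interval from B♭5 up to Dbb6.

diminished third

Counting letters B–C–D gives a third.
Bb→Dbb = 2 semitones, 2 narrower than the major third (4), so diminished.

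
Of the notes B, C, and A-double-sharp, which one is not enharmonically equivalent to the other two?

C

In 12-tone equal temperament, enharmonic equivalents share a pitch class. B is pitch class 11; C is pitch class 0; A## is pitch class 11.
B and A## share pitch class 11, while C is pitch class 0.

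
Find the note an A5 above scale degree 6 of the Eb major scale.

G#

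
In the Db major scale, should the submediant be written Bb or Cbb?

Bb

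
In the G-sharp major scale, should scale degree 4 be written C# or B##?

C#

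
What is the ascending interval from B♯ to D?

The letter names run B→D, a span of 2 letter steps, so the interval is some kind of third.
B# to D is 2 semitones. A major third is 4, so 2 makes it diminished.

diminished third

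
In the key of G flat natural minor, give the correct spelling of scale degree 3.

Bbb

Degree 3 takes the letter 2 steps above G, which is B.
In natural minor, degree 3 sits 3 semitones above the tonic. Gb + 3 semitones is pitch class 9, spelled on B as Bbb.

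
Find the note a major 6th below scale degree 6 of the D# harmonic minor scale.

D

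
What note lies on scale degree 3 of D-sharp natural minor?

The D# natural minor scale runs D# E# F# G# A# B C#.
Degree 3 is F#.

F#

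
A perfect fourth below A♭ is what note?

Eb

A fourth below A lands on the letter E.
A perfect fourth spans 5 semitones, so Ab moves to pitch class 3. On the letter E that is Eb.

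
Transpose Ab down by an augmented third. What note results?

Fbb

A down a major third is F, so the target letter is F.
From Ab, an augmented third is 5 semitones down: Fbb.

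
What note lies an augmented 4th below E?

Bb

A fourth below E lands on the letter B.
An augmented fourth spans 6 semitones, so E moves to pitch class 10. On the letter B that is Bb.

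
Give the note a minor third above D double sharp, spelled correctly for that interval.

A third above D lands on the letter F.
A minor third spans 3 semitones, so D## moves to pitch class 7. On the letter F that is F##.

F##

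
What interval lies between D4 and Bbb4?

diminished sixth

The letter names run D→B, a span of 5 letter steps, so the interval is some kind of sixth.
D to Bbb is 7 semitones. A major sixth is 9, so 7 makes it diminished.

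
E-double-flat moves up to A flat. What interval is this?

The letter names run E→A, a span of 3 letter steps, so the interval is some kind of fourth.
Ebb to Ab is 6 semitones. A perfect fourth is 5, so 6 makes it augmented.

augmented fourth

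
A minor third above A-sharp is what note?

C#

A up a major third is C#, so the target letter is C.
From A#, a minor third is 3 semitones up: C#.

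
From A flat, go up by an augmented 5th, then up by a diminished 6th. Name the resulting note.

Cb

An augmented fifth up from Ab is E (letter E, 8 semitones up).
A diminished sixth up from E is Cb (letter C, 7 semitones up).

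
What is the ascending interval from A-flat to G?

major seventh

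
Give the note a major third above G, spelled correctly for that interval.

G up a major third is B, so the target letter is B.
From G, a major third is 4 semitones up: B.

B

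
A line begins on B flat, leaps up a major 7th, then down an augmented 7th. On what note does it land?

A major seventh up from Bb is A (letter A, 11 semitones up).
An augmented seventh down from A is Bbb (letter B, 12 semitones down).

Bbb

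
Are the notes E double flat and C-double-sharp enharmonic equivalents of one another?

Ebb is pitch class 2; C## is pitch class 2.
All spellings map to pitch class 2, so they are enharmonically equivalent.

Yes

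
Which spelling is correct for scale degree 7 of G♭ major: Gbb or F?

F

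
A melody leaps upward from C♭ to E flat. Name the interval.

The letter names run C→E, a span of 2 letter steps, so the interval is some kind of third.
Cb to Eb is 4 semitones. A major third is 4, so 4 makes it major.

major third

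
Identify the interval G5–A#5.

augmented second

The letter names run G→A, a span of 1 letter step, so the interval is some kind of second.
G to A# is 3 semitones. A major second is 2, so 3 makes it augmented.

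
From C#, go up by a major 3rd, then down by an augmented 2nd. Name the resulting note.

A major third up from C# is E# (letter E, 4 semitones up).
An augmented second down from E# is D (letter D, 3 semitones down).

D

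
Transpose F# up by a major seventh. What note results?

A seventh above F lands on the letter E.
A major seventh spans 11 semitones, so F# moves to pitch class 5. On the letter E that is E#.

E#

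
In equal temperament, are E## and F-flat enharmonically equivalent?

Two spellings are enharmonically equivalent only if they share a pitch class.
Here E## → 6, Fb → 4; 4 ≠ 6, so they are not.

No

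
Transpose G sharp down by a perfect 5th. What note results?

C#

A fifth below G lands on the letter C.
A perfect fifth spans 7 semitones, so G# moves to pitch class 1. On the letter C that is C#.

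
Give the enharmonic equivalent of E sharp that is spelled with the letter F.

F

Plain F sits at the same pitch as E#, so on the letter F the same pitch needs a natural: F.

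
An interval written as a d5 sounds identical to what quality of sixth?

A diminished fifth spans 6 semitones.
A sixth spanning 6 semitones is doubly diminished (the major sixth is 9).

doubly diminished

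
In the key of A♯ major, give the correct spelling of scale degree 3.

Degree 3 takes the letter 2 steps above A, which is C.
In major, degree 3 sits 4 semitones above the tonic. A# + 4 semitones is pitch class 2, spelled on C as C##.

C##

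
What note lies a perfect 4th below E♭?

Bb

A fourth below E lands on the letter B.
A perfect fourth spans 5 semitones, so Eb moves to pitch class 10. On the letter B that is Bb.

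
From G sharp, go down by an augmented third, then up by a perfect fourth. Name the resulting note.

Ab

An augmented third down from G# is Eb (letter E, 5 semitones down).
A perfect fourth up from Eb is Ab (letter A, 5 semitones up).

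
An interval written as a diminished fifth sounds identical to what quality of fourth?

A diminished fifth spans 6 semitones.
A fourth spanning 6 semitones is augmented (the perfect fourth is 5).

augmented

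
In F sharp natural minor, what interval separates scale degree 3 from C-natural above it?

minor third

Scale degree 3 of F# natural minor is A.
A up to C: letters A→C make it a third; 3 semitones makes it minor.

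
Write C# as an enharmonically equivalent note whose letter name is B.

B##

Plain B sits 2 semitones below C#, so on the letter B the same pitch needs a double sharp: B##.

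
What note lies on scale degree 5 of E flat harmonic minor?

Bb

The Eb harmonic minor scale runs Eb F Gb Ab Bb Cb D.
Degree 5 is Bb.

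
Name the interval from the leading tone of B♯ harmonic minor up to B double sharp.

major second

The leading tone of B# harmonic minor is A##.
A## up to B##: letters A→B make it a second; 2 semitones makes it major.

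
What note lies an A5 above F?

F up a perfect fifth is C, so the target letter is C.
From F, an augmented fifth is 8 semitones up: C#.

C#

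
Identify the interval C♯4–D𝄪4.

augmented second

The letter names run C→D, a span of 1 letter step, so the interval is some kind of second.
C# to D## is 3 semitones. A major second is 2, so 3 makes it augmented.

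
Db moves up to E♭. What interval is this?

major second

The letter names run D→E, a span of 1 letter step, so the interval is some kind of second.
Db to Eb is 2 semitones. A major second is 2, so 2 makes it major.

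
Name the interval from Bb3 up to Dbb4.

diminished third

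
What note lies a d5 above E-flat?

Bbb

E up a perfect fifth is B, so the target letter is B.
From Eb, a diminished fifth is 6 semitones up: Bbb.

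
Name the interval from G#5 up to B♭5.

Counting letters G–A–B gives a third.
G#→Bb = 2 semitones, 2 narrower than the major third (4), so diminished.

diminished third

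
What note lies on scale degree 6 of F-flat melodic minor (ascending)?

Db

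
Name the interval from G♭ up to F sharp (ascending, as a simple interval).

Counting letters G–A–B–C–D–E–F gives a seventh.
Gb→F# = 12 semitones, 1 wider than the major seventh (11), so augmented.

augmented seventh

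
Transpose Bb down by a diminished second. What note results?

A second below B lands on the letter A.
A diminished second spans 0 semitones, so Bb moves to pitch class 10. On the letter A that is A#.

A#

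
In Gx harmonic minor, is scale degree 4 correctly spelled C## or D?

Each scale degree takes a distinct letter name. Degree 4 of a scale on G must use the letter C.
C## and D are enharmonically the same pitch, but only C## uses the letter C, so it is the correct spelling here.

C##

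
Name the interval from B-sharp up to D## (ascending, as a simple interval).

major third

Counting letters B–C–D gives a third.
B#→D## = 4 semitones, exactly the major third.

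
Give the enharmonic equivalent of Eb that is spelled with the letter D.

Plain D sits 1 semitone below Eb, so on the letter D the same pitch needs a sharp: D#.

D#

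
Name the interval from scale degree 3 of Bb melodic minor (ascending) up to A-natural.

Scale degree 3 of Bb melodic minor (ascending) is Db.
Db up to A: letters D→A make it a fifth; 8 semitones makes it augmented.

augmented fifth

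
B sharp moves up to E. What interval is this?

diminished fourth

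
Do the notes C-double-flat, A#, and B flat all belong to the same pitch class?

Yes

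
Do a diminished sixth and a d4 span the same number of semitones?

A diminished sixth spans 7 semitones; a diminished fourth spans 4.
The spans differ, so they are not enharmonic equivalents.

No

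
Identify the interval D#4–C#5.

minor seventh

The letter names run D→C, a span of 6 letter steps, so the interval is some kind of seventh.
D# to C# is 10 semitones. A major seventh is 11, so 10 makes it minor.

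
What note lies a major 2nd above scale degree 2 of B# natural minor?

D##

Scale degree 2 of B# natural minor is C##.
A major second (2 semitones) above C## lands on the letter D, giving D##.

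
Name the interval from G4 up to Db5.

diminished fifth

The letter names run G→D, a span of 4 letter steps, so the interval is some kind of fifth.
G to Db is 6 semitones. A perfect fifth is 7, so 6 makes it diminished.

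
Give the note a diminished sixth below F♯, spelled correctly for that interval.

F down a major sixth is Ab, so the target letter is A.
From F#, a diminished sixth is 7 semitones down: A##.

A##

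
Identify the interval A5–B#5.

Counting letters A–B gives a second.
A→B# = 3 semitones, 1 wider than the major second (2), so augmented.

augmented second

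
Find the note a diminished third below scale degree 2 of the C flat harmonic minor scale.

B

Scale degree 2 of Cb harmonic minor is Db.
A diminished third (2 semitones) below Db lands on the letter B, giving B.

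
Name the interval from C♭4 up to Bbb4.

minor seventh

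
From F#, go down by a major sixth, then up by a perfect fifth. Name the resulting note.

A major sixth down from F# is A (letter A, 9 semitones down).
A perfect fifth up from A is E (letter E, 7 semitones up).

E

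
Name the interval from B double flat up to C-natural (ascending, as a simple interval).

augmented second

Counting letters B–C gives a second.
Bbb→C = 3 semitones, 1 wider than the major second (2), so augmented.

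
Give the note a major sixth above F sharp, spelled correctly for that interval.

A sixth above F lands on the letter D.
A major sixth spans 9 semitones, so F# moves to pitch class 3. On the letter D that is D#.

D#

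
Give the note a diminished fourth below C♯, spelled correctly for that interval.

A fourth below C lands on the letter G.
A diminished fourth spans 4 semitones, so C# moves to pitch class 9. On the letter G that is G##.

G##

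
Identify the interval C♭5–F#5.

doubly augmented fourth

Counting letters C–D–E–F gives a fourth.
Cb→F# = 7 semitones, 2 wider than the perfect fourth (5), so doubly augmented.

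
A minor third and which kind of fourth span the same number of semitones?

doubly diminished

A minor third spans 3 semitones.
A fourth spanning 3 semitones is doubly diminished (the perfect fourth is 5).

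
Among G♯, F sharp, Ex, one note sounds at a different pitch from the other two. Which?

G#

In 12-tone equal temperament, enharmonic equivalents share a pitch class. G# is pitch class 8; F# is pitch class 6; E## is pitch class 6.
F# and E## share pitch class 6, while G# is pitch class 8.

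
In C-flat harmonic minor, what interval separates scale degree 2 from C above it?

Scale degree 2 of Cb harmonic minor is Db.
Db up to C: letters D→C make it a seventh; 11 semitones makes it major.

major seventh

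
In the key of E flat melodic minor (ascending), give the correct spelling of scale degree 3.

The Eb melodic minor (ascending) scale runs Eb F Gb Ab Bb C D.
Degree 3 is Gb.

Gb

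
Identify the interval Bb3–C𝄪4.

doubly augmented second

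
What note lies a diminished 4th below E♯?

B##

E down a perfect fourth is B, so the target letter is B.
From E#, a diminished fourth is 4 semitones down: B##.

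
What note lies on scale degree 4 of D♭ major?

Gb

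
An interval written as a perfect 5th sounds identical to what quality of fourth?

A perfect fifth spans 7 semitones.
A fourth spanning 7 semitones is doubly augmented (the perfect fourth is 5).

doubly augmented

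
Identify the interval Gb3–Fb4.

The letter names run G→F, a span of 6 letter steps, so the interval is some kind of seventh.
Gb to Fb is 10 semitones. A major seventh is 11, so 10 makes it minor.

minor seventh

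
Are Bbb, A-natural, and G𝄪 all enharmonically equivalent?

Bbb = pitch class 9 and A = pitch class 9 and G## = pitch class 9 — the same pitch class, so they are enharmonic equivalents.

Yes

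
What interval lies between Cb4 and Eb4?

major third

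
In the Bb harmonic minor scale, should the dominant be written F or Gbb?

F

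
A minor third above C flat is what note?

Ebb

A third above C lands on the letter E.
A minor third spans 3 semitones, so Cb moves to pitch class 2. On the letter E that is Ebb.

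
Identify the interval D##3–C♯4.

diminished seventh

The letter names run D→C, a span of 6 letter steps, so the interval is some kind of seventh.
D## to C# is 9 semitones. A major seventh is 11, so 9 makes it diminished.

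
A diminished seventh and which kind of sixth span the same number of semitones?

A diminished seventh spans 9 semitones.
A sixth spanning 9 semitones is major (the major sixth is 9).

major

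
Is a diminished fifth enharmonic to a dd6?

A diminished fifth spans 6 semitones; a doubly diminished sixth spans 6.
They are enharmonically equivalent.

Yes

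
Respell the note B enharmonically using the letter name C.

Cb

Plain C sits 1 semitone above B, so on the letter C the same pitch needs a flat: Cb.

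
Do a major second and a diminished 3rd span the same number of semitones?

Yes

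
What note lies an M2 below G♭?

G down a major second is F, so the target letter is F.
From Gb, a major second is 2 semitones down: Fb.

Fb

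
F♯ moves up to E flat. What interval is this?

diminished seventh

Counting letters F–G–A–B–C–D–E gives a seventh.
F#→Eb = 9 semitones, 2 narrower than the major seventh (11), so diminished.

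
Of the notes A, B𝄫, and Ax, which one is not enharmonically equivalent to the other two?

A##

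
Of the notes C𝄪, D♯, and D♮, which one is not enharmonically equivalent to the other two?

D#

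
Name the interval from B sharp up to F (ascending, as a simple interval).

doubly diminished fifth

Counting letters B–C–D–E–F gives a fifth.
B#→F = 5 semitones, 2 narrower than the perfect fifth (7), so doubly diminished.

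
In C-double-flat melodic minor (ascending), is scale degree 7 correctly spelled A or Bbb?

Bbb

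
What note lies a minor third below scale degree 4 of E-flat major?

Scale degree 4 of Eb major is Ab.
A minor third (3 semitones) below Ab lands on the letter F, giving F.

F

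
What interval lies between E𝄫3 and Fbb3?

The letter names run E→F, a span of 1 letter step, so the interval is some kind of second.
Ebb to Fbb is 1 semitone. A major second is 2, so 1 makes it minor.

minor second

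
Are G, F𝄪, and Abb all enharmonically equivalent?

G is pitch class 7; F## is pitch class 7; Abb is pitch class 7.
All spellings map to pitch class 7, so they are enharmonically equivalent.

Yes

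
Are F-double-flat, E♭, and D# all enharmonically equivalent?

Fbb is pitch class 3; Eb is pitch class 3; D# is pitch class 3.
All spellings map to pitch class 3, so they are enharmonically equivalent.

Yes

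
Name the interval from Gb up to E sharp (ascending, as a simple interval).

The letter names run G→E, a span of 5 letter steps, so the interval is some kind of sixth.
Gb to E# is 11 semitones. A major sixth is 9, so 11 makes it doubly augmented.

doubly augmented sixth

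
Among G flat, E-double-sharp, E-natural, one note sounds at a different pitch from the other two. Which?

In 12-tone equal temperament, enharmonic equivalents share a pitch class. Gb is pitch class 6; E## is pitch class 6; E is pitch class 4.
Gb and E## share pitch class 6, while E is pitch class 4.

E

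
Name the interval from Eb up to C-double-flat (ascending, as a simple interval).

diminished sixth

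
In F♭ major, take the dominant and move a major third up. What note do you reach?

The dominant of Fb major is Cb.
A major third (4 semitones) above Cb lands on the letter E, giving Eb.

Eb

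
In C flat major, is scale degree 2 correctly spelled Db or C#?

Db

Each scale degree takes a distinct letter name. Degree 2 of a scale on C must use the letter D.
Db and C# are enharmonically the same pitch, but only Db uses the letter D, so it is the correct spelling here.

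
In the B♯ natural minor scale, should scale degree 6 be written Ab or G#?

Each scale degree takes a distinct letter name. Degree 6 of a scale on B must use the letter G.
G# and Ab are enharmonically the same pitch, but only G# uses the letter G, so it is the correct spelling here.

G#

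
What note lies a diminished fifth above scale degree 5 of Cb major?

Dbb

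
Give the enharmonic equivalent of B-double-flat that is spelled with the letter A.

A

Plain A sits at the same pitch as Bbb, so on the letter A the same pitch needs a natural: A.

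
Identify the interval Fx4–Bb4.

The letter names run F→B, a span of 3 letter steps, so the interval is some kind of fourth.
F## to Bb is 3 semitones. A perfect fourth is 5, so 3 makes it doubly diminished.

doubly diminished fourth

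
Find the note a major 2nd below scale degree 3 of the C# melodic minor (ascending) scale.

Scale degree 3 of C# melodic minor (ascending) is E.
A major second (2 semitones) below E lands on the letter D, giving D.

D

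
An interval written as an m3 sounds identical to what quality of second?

augmented

A minor third spans 3 semitones.
A second spanning 3 semitones is augmented (the major second is 2).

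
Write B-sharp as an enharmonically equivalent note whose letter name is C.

C

Plain C sits at the same pitch as B#, so on the letter C the same pitch needs a natural: C.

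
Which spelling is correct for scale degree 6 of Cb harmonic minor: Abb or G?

Abb

Each scale degree takes a distinct letter name. Degree 6 of a scale on C must use the letter A.
Abb and G are enharmonically the same pitch, but only Abb uses the letter A, so it is the correct spelling here.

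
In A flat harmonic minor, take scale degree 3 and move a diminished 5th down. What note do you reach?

F

Scale degree 3 of Ab harmonic minor is Cb.
A diminished fifth (6 semitones) below Cb lands on the letter F, giving F.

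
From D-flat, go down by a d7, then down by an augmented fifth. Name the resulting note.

Ab

A diminished seventh down from Db is E (letter E, 9 semitones down).
An augmented fifth down from E is Ab (letter A, 8 semitones down).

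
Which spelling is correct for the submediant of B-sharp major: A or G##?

G##

Each scale degree takes a distinct letter name. Degree 6 of a scale on B must use the letter G.
G## and A are enharmonically the same pitch, but only G## uses the letter G, so it is the correct spelling here.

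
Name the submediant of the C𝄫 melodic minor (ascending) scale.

Abb

Degree 6 takes the letter 5 steps above C, which is A.
In melodic minor (ascending), degree 6 sits 9 semitones above the tonic. Cbb + 9 semitones is pitch class 7, spelled on A as Abb.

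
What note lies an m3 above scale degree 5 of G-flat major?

Fb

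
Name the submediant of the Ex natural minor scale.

C##

Degree 6 takes the letter 5 steps above E, which is C.
In natural minor, degree 6 sits 8 semitones above the tonic. E## + 8 semitones is pitch class 2, spelled on C as C##.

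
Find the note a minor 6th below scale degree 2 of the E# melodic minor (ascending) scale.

Scale degree 2 of E# melodic minor (ascending) is F##.
A minor sixth (8 semitones) below F## lands on the letter A, giving A##.

A##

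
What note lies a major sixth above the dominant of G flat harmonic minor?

The dominant of Gb harmonic minor is Db.
A major sixth (9 semitones) above Db lands on the letter B, giving Bb.

Bb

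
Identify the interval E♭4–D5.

major seventh

Counting letters E–F–G–A–B–C–D gives a seventh.
Eb→D = 11 semitones, exactly the major seventh.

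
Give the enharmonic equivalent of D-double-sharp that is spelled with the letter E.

Plain E sits at the same pitch as D##, so on the letter E the same pitch needs a natural: E.

E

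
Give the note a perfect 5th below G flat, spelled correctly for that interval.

G down a perfect fifth is C, so the target letter is C.
From Gb, a perfect fifth is 7 semitones down: Cb.

Cb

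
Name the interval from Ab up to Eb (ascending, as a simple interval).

perfect fifth

Counting letters A–B–C–D–E gives a fifth.
Ab→Eb = 7 semitones, exactly the perfect fifth.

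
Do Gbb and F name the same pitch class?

Gbb is pitch class 5; F is pitch class 5.
All spellings map to pitch class 5, so they are enharmonically equivalent.

Yes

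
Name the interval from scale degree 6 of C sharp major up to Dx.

augmented fourth

Scale degree 6 of C# major is A#.
A# up to D##: letters A→D make it a fourth; 6 semitones makes it augmented.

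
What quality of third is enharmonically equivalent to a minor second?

A minor second spans 1 semitone.
A third spanning 1 semitone is doubly diminished (the major third is 4).

doubly diminished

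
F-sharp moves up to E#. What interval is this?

major seventh

Counting letters F–G–A–B–C–D–E gives a seventh.
F#→E# = 11 semitones, exactly the major seventh.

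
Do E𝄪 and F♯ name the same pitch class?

Yes

E## = pitch class 6 and F# = pitch class 6 — the same pitch class, so they are enharmonic equivalents.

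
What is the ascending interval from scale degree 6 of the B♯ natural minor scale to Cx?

Scale degree 6 of B# natural minor is G#.
G# up to C##: letters G→C make it a fourth; 6 semitones makes it augmented.

augmented fourth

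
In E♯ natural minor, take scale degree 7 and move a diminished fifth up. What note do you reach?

A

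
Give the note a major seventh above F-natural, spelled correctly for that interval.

E

F up a major seventh is E, so the target letter is E.
From F, a major seventh is 11 semitones up: E.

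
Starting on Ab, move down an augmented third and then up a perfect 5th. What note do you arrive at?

An augmented third down from Ab is Fbb (letter F, 5 semitones down).
A perfect fifth up from Fbb is Cbb (letter C, 7 semitones up).

Cbb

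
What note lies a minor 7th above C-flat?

Bbb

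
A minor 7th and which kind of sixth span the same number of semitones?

augmented

A minor seventh spans 10 semitones.
A sixth spanning 10 semitones is augmented (the major sixth is 9).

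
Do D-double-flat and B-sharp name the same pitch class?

Dbb is pitch class 0; B# is pitch class 0.
All spellings map to pitch class 0, so they are enharmonically equivalent.

Yes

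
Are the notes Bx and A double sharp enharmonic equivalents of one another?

B## is pitch class 1; A## is pitch class 11.
The pitch classes differ (1 vs. 11), so they are not enharmonic equivalents.

No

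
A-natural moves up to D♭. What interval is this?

diminished fourth

The letter names run A→D, a span of 3 letter steps, so the interval is some kind of fourth.
A to Db is 4 semitones. A perfect fourth is 5, so 4 makes it diminished.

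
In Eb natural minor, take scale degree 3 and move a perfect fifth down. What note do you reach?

Scale degree 3 of Eb natural minor is Gb.
A perfect fifth (7 semitones) below Gb lands on the letter C, giving Cb.

Cb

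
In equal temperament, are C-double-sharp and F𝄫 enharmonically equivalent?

Two spellings are enharmonically equivalent only if they share a pitch class.
Here C## → 2, Fbb → 3; 2 ≠ 3, so they are not.

No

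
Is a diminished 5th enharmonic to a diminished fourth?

A diminished fifth spans 6 semitones; a diminished fourth spans 4.
The spans differ, so they are not enharmonic equivalents.

No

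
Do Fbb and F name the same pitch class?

Two spellings are enharmonically equivalent only if they share a pitch class.
Here Fbb → 3, F → 5; 3 ≠ 5, so they are not.

No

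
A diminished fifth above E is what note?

Bb

A fifth above E lands on the letter B.
A diminished fifth spans 6 semitones, so E moves to pitch class 10. On the letter B that is Bb.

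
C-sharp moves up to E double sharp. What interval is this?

augmented third

The letter names run C→E, a span of 2 letter steps, so the interval is some kind of third.
C# to E## is 5 semitones. A major third is 4, so 5 makes it augmented.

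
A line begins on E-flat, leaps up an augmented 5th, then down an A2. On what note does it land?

Ab

An augmented fifth up from Eb is B (letter B, 8 semitones up).
An augmented second down from B is Ab (letter A, 3 semitones down).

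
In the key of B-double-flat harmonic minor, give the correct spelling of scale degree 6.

Gbb

Degree 6 takes the letter 5 steps above B, which is G.
In harmonic minor, degree 6 sits 8 semitones above the tonic. Bbb + 8 semitones is pitch class 5, spelled on G as Gbb.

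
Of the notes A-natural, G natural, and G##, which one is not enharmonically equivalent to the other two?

In 12-tone equal temperament, enharmonic equivalents share a pitch class. A is pitch class 9; G is pitch class 7; G## is pitch class 9.
A and G## share pitch class 9, while G is pitch class 7.

G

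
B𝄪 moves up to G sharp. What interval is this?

Counting letters B–C–D–E–F–G gives a sixth.
B##→G# = 7 semitones, 2 narrower than the major sixth (9), so diminished.

diminished sixth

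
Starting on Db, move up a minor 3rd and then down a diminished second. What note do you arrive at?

A minor third up from Db is Fb (letter F, 3 semitones up).
A diminished second down from Fb is E (letter E, 0 semitones down).

E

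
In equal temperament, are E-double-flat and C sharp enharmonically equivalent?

Ebb is pitch class 2; C# is pitch class 1.
The pitch classes differ (2 vs. 1), so they are not enharmonic equivalents.

No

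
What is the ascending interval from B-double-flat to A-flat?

The letter names run B→A, a span of 6 letter steps, so the interval is some kind of seventh.
Bbb to Ab is 11 semitones. A major seventh is 11, so 11 makes it major.

major seventh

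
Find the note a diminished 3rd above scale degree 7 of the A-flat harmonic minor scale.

Scale degree 7 of Ab harmonic minor is G.
A diminished third (2 semitones) above G lands on the letter B, giving Bbb.

Bbb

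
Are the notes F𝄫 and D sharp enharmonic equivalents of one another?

Yes

Fbb = pitch class 3 and D# = pitch class 3 — the same pitch class, so they are enharmonic equivalents.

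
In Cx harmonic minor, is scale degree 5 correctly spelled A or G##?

Each scale degree takes a distinct letter name. Degree 5 of a scale on C must use the letter G.
G## and A are enharmonically the same pitch, but only G## uses the letter G, so it is the correct spelling here.

G##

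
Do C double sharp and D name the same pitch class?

C## is pitch class 2; D is pitch class 2.
All spellings map to pitch class 2, so they are enharmonically equivalent.

Yes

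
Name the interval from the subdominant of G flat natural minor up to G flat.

perfect fifth

The subdominant of Gb natural minor is Cb.
Cb up to Gb: letters C→G make it a fifth; 7 semitones makes it perfect.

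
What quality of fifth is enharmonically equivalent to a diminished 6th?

A diminished sixth spans 7 semitones.
A fifth spanning 7 semitones is perfect (the perfect fifth is 7).

perfect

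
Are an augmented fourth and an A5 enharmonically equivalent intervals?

No

An augmented fourth spans 6 semitones; an augmented fifth spans 8.
The spans differ, so they are not enharmonic equivalents.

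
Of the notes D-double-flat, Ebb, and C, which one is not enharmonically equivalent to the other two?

Ebb

In 12-tone equal temperament, enharmonic equivalents share a pitch class. Dbb is pitch class 0; Ebb is pitch class 2; C is pitch class 0.
Dbb and C share pitch class 0, while Ebb is pitch class 2.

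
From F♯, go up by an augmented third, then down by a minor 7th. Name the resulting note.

B##

An augmented third up from F# is A## (letter A, 5 semitones up).
A minor seventh down from A## is B## (letter B, 10 semitones down).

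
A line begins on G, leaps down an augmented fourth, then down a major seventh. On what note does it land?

An augmented fourth down from G is Db (letter D, 6 semitones down).
A major seventh down from Db is Ebb (letter E, 11 semitones down).

Ebb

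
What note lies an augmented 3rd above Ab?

C#

A up a major third is C#, so the target letter is C.
From Ab, an augmented third is 5 semitones up: C#.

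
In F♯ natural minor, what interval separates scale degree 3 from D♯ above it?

Scale degree 3 of F# natural minor is A.
A up to D#: letters A→D make it a fourth; 6 semitones makes it augmented.

augmented fourth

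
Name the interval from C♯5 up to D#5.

The letter names run C→D, a span of 1 letter step, so the interval is some kind of second.
C# to D# is 2 semitones. A major second is 2, so 2 makes it major.

major second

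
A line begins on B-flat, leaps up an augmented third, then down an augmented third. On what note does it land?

Bb

An augmented third up from Bb is D# (letter D, 5 semitones up).
An augmented third down from D# is Bb (letter B, 5 semitones down).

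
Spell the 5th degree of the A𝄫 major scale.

Ebb

The Abb major scale runs Abb Bbb Cb Dbb Ebb Fb Gb.
Degree 5 is Ebb.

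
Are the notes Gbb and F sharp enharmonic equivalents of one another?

Gbb is pitch class 5; F# is pitch class 6.
The pitch classes differ (5 vs. 6), so they are not enharmonic equivalents.

No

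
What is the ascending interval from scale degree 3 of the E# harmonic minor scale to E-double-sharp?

Scale degree 3 of E# harmonic minor is G#.
G# up to E##: letters G→E make it a sixth; 10 semitones makes it augmented.

augmented sixth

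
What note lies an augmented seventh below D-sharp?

A seventh below D lands on the letter E.
An augmented seventh spans 12 semitones, so D# moves to pitch class 3. On the letter E that is Eb.

Eb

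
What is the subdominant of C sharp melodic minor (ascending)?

F#

Degree 4 takes the letter 3 steps above C, which is F.
In melodic minor (ascending), degree 4 sits 5 semitones above the tonic. C# + 5 semitones is pitch class 6, spelled on F as F#.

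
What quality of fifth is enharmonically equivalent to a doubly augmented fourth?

perfect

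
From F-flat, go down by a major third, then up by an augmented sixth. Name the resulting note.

A major third down from Fb is Dbb (letter D, 4 semitones down).
An augmented sixth up from Dbb is Bb (letter B, 10 semitones up).

Bb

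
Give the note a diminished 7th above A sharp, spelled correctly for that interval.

A up a major seventh is G#, so the target letter is G.
From A#, a diminished seventh is 9 semitones up: G.

G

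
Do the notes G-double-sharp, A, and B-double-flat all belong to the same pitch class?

G## is pitch class 9; A is pitch class 9; Bbb is pitch class 9.
All spellings map to pitch class 9, so they are enharmonically equivalent.

Yes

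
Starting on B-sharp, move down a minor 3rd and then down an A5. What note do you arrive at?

C#

A minor third down from B# is G## (letter G, 3 semitones down).
An augmented fifth down from G## is C# (letter C, 8 semitones down).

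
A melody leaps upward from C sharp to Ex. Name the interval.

augmented third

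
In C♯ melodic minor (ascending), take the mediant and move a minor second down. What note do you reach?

The mediant of C# melodic minor (ascending) is E.
A minor second (1 semitone) below E lands on the letter D, giving D#.

D#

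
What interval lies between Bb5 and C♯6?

augmented second

Counting letters B–C gives a second.
Bb→C# = 3 semitones, 1 wider than the major second (2), so augmented.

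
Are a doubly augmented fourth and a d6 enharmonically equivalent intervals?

A doubly augmented fourth spans 7 semitones; a diminished sixth spans 7.
They are enharmonically equivalent.

Yes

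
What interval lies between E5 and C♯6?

The letter names run E→C, a span of 5 letter steps, so the interval is some kind of sixth.
E to C# is 9 semitones. A major sixth is 9, so 9 makes it major.

major sixth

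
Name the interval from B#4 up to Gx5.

Counting letters B–C–D–E–F–G gives a sixth.
B#→G## = 9 semitones, exactly the major sixth.

major sixth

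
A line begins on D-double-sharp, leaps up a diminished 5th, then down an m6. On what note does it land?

A diminished fifth up from D## is A# (letter A, 6 semitones up).
A minor sixth down from A# is C## (letter C, 8 semitones down).

C##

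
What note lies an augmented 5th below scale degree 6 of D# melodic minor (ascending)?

E

Scale degree 6 of D# melodic minor (ascending) is B#.
An augmented fifth (8 semitones) below B# lands on the letter E, giving E.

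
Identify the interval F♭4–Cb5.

Counting letters F–G–A–B–C gives a fifth.
Fb→Cb = 7 semitones, exactly the perfect fifth.

perfect fifth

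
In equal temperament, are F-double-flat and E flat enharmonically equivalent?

Fbb = pitch class 3 and Eb = pitch class 3 — the same pitch class, so they are enharmonic equivalents.

Yes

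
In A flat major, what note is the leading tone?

Degree 7 takes the letter 6 steps above A, which is G.
In major, degree 7 sits 11 semitones above the tonic. Ab + 11 semitones is pitch class 7, spelled on G as G.

G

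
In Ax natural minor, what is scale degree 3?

C##

Degree 3 takes the letter 2 steps above A, which is C.
In natural minor, degree 3 sits 3 semitones above the tonic. A## + 3 semitones is pitch class 2, spelled on C as C##.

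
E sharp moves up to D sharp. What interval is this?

minor seventh

The letter names run E→D, a span of 6 letter steps, so the interval is some kind of seventh.
E# to D# is 10 semitones. A major seventh is 11, so 10 makes it minor.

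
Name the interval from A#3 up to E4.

diminished fifth

The letter names run A→E, a span of 4 letter steps, so the interval is some kind of fifth.
A# to E is 6 semitones. A perfect fifth is 7, so 6 makes it diminished.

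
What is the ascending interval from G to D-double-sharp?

The letter names run G→D, a span of 4 letter steps, so the interval is some kind of fifth.
G to D## is 9 semitones. A perfect fifth is 7, so 9 makes it doubly augmented.

doubly augmented fifth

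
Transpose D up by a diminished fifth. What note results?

Ab

A fifth above D lands on the letter A.
A diminished fifth spans 6 semitones, so D moves to pitch class 8. On the letter A that is Ab.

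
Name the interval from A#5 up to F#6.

The letter names run A→F, a span of 5 letter steps, so the interval is some kind of sixth.
A# to F# is 8 semitones. A major sixth is 9, so 8 makes it minor.

minor sixth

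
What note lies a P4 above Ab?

Db

A fourth above A lands on the letter D.
A perfect fourth spans 5 semitones, so Ab moves to pitch class 1. On the letter D that is Db.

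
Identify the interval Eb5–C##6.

The letter names run E→C, a span of 5 letter steps, so the interval is some kind of sixth.
Eb to C## is 11 semitones. A major sixth is 9, so 11 makes it doubly augmented.

doubly augmented sixth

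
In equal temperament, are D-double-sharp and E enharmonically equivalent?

Yes

D## is pitch class 4; E is pitch class 4.
All spellings map to pitch class 4, so they are enharmonically equivalent.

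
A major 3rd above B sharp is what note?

D##

A third above B lands on the letter D.
A major third spans 4 semitones, so B# moves to pitch class 4. On the letter D that is D##.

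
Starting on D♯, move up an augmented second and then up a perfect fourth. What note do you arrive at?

An augmented second up from D# is E## (letter E, 3 semitones up).
A perfect fourth up from E## is A## (letter A, 5 semitones up).

A##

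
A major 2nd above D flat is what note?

D up a major second is E, so the target letter is E.
From Db, a major second is 2 semitones up: Eb.

Eb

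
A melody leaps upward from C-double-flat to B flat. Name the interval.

augmented seventh

The letter names run C→B, a span of 6 letter steps, so the interval is some kind of seventh.
Cbb to Bb is 12 semitones. A major seventh is 11, so 12 makes it augmented.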